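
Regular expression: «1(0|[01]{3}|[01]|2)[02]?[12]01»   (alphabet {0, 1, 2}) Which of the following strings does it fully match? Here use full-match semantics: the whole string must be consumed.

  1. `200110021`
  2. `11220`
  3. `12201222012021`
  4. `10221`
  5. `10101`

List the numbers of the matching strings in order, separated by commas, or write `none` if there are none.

1 → no match — must start with `1`
2 → no match — must end with `01`
3 → no match — must end with `01`
4 → no match — must end with `01`
5 → match

5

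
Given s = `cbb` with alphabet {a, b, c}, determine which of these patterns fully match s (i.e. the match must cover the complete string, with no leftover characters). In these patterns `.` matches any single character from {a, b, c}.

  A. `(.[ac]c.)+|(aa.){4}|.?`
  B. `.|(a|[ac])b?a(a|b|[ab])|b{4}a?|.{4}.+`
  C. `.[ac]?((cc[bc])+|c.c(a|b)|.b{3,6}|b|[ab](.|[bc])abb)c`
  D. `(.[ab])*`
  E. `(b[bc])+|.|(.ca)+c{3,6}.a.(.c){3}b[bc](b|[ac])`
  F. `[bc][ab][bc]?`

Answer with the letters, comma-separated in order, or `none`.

A → no match
B → no match
C → no match — must end with `c`
D → no match
E → no match
F → match

F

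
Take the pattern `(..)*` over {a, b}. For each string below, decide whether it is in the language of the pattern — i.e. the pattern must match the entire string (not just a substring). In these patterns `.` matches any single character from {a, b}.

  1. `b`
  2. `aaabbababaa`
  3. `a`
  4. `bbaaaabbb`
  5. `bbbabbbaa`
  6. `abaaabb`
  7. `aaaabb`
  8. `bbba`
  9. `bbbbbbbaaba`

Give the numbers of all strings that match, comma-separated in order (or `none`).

1 → no match
2 → no match
3 → no match
4 → no match
5 → no match
6 → no match
7 → match
8 → match
9 → no match

7, 8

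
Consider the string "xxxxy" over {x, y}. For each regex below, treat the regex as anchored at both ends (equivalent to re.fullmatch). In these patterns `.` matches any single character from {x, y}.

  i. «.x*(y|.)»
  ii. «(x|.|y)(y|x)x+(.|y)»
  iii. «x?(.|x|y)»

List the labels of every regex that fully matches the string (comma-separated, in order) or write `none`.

i, ii

i → match
ii → match
iii → no match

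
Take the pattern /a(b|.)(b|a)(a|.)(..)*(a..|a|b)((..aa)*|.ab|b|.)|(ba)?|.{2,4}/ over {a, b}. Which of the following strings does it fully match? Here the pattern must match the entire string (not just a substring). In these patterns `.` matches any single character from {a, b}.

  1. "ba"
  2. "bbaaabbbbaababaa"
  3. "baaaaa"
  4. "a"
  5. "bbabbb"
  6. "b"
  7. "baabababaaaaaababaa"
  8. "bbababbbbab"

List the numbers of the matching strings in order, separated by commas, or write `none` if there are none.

1. "ba" → match
2 → no match
3. "baaaaa" → no match
4. "a" → no match
5. "bbabbb" → no match
6. "b" → no match
7 → no match
8. "bbababbbbab" → no match

1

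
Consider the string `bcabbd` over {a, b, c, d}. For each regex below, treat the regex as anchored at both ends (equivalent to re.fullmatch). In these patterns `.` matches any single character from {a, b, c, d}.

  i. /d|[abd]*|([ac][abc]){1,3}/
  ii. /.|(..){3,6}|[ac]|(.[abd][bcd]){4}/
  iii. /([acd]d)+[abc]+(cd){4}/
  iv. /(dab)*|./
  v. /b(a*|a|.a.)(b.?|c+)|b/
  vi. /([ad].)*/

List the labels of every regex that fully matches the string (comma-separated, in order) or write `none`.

i → no match
ii → match
iii → no match — must end with `cd`
iv → no match
v → match
vi → no match

ii, v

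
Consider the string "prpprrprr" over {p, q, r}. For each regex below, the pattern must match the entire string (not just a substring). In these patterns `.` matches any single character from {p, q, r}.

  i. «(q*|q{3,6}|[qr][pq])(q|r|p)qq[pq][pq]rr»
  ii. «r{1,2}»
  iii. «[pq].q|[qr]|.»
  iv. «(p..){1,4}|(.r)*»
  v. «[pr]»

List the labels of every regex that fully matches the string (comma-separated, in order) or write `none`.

i → no match
ii → no match — must start with "r"
iii → no match
iv → match
v → no match

iv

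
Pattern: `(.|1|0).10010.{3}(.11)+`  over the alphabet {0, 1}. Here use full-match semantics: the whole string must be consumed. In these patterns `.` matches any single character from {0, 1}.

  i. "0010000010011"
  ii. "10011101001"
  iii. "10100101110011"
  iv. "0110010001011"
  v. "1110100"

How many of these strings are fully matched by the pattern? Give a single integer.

i → no match
ii → no match — must end with "11"
iii → no match
iv → match
v → no match — must end with "11"
Total matched: 1

1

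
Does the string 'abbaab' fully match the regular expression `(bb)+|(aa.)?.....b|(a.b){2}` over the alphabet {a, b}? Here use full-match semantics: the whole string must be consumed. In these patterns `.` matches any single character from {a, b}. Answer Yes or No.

Yes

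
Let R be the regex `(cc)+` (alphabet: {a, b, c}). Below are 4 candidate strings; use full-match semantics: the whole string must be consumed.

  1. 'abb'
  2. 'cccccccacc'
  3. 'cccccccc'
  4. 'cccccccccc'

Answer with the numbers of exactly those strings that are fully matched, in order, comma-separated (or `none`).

1 → no match — must start with 'cc'
2 → no match
3 → match
4 → match

3, 4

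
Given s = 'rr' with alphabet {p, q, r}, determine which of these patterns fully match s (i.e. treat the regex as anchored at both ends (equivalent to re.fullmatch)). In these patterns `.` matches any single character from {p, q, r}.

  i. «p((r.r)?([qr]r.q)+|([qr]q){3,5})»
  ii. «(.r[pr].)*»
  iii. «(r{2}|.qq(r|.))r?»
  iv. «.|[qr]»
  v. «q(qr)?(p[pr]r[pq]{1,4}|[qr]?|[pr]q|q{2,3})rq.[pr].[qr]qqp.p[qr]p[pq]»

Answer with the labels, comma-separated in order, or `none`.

iii

i → no match — must start with 'p'
ii → no match
iii → match
iv → no match
v → no match — must start with 'q'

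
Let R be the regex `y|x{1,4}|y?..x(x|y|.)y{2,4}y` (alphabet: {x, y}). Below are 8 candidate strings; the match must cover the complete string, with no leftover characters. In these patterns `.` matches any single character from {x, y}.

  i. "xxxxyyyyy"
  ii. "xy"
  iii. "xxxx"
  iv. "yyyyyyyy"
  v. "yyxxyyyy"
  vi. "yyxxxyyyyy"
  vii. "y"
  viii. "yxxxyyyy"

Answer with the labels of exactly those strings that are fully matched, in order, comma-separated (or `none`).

i, iii, v, vi, vii, viii

i → match
ii → no match
iii → match
iv → no match
v → match
vi → match
vii → match
viii → match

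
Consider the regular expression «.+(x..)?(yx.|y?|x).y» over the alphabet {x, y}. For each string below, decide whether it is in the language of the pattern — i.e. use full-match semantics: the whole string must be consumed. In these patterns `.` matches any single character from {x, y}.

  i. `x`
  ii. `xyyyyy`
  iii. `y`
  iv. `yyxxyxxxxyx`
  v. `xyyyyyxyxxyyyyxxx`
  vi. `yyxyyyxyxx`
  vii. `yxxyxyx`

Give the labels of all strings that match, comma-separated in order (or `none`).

i. `x` → no match — must end with `y`
ii. `xyyyyy` → match
iii. `y` → no match
iv. `yyxxyxxxxyx` → no match — must end with `y`
v → no match — must end with `y`
vi. `yyxyyyxyxx` → no match — must end with `y`
vii. `yxxyxyx` → no match — must end with `y`

ii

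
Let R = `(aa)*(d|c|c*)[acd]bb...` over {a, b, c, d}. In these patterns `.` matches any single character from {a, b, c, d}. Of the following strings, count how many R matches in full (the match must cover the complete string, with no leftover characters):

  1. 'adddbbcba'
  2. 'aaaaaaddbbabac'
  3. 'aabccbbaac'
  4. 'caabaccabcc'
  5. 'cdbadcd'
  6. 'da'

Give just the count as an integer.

0

1 → no match
2 → no match
3 → no match
4 → no match
5 → no match
6 → no match
Total matched: 0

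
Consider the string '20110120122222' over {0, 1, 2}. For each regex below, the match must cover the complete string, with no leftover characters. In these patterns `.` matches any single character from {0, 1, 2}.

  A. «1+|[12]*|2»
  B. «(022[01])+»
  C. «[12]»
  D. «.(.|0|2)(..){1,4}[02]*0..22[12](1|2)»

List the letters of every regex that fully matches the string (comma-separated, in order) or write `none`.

A → no match
B → no match — must start with '022'
C → no match
D → match

D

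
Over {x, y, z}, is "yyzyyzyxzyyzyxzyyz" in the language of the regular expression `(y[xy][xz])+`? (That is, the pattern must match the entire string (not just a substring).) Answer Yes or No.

Yes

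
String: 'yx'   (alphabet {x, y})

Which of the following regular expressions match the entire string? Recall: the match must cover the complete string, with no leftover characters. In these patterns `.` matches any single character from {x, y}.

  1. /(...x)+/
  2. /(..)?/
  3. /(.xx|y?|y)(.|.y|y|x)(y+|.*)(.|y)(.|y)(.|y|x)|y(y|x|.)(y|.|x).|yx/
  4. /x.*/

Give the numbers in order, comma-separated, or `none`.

1 → no match
2 → match
3 → match
4 → no match — must start with 'x'

2, 3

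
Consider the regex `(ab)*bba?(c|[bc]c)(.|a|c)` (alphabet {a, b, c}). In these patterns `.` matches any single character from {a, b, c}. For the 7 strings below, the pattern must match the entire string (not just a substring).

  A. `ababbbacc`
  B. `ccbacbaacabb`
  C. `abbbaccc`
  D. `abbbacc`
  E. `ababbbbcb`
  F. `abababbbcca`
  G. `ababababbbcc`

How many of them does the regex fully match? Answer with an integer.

6

A. `ababbbacc` → match
B. `ccbacbaacabb` → no match
C. `abbbaccc` → match
D. `abbbacc` → match
E. `ababbbbcb` → match
F. `abababbbcca` → match
G. `ababababbbcc` → match
Total matched: 6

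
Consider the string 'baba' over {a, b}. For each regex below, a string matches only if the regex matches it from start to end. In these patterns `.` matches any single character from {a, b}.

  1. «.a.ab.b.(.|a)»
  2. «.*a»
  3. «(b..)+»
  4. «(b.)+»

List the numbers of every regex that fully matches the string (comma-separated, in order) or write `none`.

1 → no match
2 → match
3 → no match
4 → match

2, 4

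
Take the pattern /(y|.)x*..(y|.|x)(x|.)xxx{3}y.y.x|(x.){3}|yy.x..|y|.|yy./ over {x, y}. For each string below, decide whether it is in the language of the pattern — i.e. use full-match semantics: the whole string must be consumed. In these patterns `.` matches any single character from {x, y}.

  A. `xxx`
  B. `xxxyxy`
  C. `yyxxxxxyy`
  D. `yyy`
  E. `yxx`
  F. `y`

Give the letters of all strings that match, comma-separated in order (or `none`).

A → no match
B → match
C → no match
D → match
E → no match
F → match

B, D, F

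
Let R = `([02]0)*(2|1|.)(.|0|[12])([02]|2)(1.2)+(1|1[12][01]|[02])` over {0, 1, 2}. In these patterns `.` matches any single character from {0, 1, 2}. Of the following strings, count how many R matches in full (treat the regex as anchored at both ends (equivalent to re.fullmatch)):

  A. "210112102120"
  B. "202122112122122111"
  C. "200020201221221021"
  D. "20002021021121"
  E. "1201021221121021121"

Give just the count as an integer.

A → match
B → match
C → match
D → match
E → match
Total matched: 5

5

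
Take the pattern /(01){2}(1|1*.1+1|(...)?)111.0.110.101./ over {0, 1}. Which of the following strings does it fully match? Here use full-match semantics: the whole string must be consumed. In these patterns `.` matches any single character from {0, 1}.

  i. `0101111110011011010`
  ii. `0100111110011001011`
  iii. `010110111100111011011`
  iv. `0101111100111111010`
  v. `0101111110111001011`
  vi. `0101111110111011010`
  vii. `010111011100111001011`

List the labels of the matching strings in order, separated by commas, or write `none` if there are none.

i, iii, v, vi, vii

i → match
ii → no match
iii → match
iv → no match
v → match
vi → match
vii → match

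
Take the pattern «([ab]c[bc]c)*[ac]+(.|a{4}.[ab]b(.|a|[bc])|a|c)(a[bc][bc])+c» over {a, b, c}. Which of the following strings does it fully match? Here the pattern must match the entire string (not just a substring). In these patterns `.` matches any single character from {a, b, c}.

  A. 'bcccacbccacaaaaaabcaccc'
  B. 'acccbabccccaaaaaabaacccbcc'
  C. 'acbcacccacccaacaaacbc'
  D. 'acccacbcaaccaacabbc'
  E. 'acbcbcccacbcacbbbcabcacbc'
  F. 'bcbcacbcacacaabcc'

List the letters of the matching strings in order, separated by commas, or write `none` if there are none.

A → match
B → no match
C → match
D → match
E → no match
F → match

A, C, D, F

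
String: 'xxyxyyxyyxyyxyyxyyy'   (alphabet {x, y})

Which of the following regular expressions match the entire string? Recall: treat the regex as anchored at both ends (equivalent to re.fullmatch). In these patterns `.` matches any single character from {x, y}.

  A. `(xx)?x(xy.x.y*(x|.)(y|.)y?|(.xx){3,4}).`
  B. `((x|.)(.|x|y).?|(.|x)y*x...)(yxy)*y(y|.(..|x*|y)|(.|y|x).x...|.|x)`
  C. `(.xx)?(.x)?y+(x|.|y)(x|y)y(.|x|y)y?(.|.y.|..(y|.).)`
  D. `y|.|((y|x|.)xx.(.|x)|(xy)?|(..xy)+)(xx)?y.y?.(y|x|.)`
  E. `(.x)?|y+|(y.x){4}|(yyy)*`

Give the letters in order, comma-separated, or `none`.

A → no match
B → match
C → no match
D → no match
E → no match

B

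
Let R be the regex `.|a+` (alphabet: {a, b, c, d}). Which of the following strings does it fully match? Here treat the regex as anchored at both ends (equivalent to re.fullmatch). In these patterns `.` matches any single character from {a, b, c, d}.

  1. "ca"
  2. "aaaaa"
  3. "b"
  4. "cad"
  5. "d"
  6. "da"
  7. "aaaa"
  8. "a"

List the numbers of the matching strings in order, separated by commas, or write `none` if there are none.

1 → no match
2 → match
3 → match
4 → no match
5 → match
6 → no match
7 → match
8 → match

2, 3, 5, 7, 8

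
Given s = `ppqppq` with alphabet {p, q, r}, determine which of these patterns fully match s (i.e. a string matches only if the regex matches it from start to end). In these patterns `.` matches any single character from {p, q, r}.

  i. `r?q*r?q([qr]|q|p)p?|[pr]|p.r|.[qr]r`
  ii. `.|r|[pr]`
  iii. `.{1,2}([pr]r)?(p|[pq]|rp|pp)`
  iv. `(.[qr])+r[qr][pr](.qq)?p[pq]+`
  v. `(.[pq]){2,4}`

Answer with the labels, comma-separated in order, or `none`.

i → no match
ii → no match
iii → no match
iv → no match
v → match

v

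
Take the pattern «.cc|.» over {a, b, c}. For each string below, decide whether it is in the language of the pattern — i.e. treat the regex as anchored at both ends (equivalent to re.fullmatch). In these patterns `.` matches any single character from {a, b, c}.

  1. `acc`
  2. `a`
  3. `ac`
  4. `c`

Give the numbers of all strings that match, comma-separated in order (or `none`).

1, 2, 4

1. `acc` → match
2. `a` → match
3. `ac` → no match
4. `c` → match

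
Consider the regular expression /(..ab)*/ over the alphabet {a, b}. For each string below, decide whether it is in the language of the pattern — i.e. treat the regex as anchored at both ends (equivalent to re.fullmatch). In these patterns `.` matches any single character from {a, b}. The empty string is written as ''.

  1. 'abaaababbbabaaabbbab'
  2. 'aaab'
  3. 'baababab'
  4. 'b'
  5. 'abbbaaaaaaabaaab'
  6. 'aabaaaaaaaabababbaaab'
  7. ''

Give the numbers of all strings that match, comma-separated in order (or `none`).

1 → no match
2 → match
3 → match
4 → no match
5 → no match
6 → no match
7 → match

2, 3, 7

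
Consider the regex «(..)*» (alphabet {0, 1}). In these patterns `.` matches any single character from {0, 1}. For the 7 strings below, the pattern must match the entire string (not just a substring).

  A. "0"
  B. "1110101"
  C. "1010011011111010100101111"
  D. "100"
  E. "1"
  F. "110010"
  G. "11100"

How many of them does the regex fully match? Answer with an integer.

A → no match
B → no match
C → no match
D → no match
E → no match
F → match
G → no match
Total matched: 1

1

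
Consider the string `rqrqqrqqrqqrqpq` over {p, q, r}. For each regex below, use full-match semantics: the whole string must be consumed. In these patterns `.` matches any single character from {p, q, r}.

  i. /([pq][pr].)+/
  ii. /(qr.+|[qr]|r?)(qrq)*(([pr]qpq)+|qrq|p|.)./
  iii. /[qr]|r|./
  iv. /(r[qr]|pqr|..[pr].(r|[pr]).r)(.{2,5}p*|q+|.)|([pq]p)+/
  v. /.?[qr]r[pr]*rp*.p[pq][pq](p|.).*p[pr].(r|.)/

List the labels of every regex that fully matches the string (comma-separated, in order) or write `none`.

i → no match
ii → match
iii → no match
iv → no match
v → no match

ii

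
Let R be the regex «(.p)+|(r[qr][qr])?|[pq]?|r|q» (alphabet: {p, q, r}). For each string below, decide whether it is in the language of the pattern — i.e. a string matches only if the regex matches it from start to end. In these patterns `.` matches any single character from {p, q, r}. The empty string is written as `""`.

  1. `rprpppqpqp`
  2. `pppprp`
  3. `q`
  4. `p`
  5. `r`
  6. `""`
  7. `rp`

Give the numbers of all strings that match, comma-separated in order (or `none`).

1. `rprpppqpqp` → match
2. `pppprp` → match
3. `q` → match
4. `p` → match
5. `r` → match
6. `""` → match
7. `rp` → match

1, 2, 3, 4, 5, 6, 7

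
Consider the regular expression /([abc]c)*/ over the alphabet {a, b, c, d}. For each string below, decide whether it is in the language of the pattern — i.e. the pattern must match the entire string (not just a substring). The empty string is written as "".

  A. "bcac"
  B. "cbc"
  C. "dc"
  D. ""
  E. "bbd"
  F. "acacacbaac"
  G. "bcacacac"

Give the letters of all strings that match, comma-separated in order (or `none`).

A → match
B → no match
C → no match
D → match
E → no match
F → no match
G → match

A, D, G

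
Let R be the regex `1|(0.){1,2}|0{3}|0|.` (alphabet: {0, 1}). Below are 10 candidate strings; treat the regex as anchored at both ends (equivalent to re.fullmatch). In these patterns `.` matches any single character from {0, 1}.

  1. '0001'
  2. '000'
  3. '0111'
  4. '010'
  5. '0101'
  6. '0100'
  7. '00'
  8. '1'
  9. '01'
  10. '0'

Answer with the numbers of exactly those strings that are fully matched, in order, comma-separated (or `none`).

1 → match
2 → match
3 → no match
4 → no match
5 → match
6 → match
7 → match
8 → match
9 → match
10 → match

1, 2, 5, 6, 7, 8, 9, 10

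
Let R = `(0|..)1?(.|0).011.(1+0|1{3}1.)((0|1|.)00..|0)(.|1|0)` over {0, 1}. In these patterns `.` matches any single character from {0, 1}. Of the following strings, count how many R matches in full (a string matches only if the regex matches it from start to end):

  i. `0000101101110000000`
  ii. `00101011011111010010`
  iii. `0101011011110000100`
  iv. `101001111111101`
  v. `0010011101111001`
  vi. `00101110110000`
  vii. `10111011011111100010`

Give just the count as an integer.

3

i → no match
ii → no match
iii → match
iv → match
v → no match
vi → no match
vii → match
Total matched: 3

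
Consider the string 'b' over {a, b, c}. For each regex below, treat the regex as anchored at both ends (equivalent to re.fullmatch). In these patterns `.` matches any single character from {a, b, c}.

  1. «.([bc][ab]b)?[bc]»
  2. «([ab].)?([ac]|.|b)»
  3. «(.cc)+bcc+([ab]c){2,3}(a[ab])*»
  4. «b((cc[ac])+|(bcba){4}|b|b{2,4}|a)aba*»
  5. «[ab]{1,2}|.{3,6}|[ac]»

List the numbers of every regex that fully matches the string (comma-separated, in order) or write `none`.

1 → no match
2 → match
3 → no match
4 → no match
5 → match

2, 5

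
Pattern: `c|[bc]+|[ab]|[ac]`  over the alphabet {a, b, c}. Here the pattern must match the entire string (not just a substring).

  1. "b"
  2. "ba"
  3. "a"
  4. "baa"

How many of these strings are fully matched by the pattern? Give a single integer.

2

1. "b" → match
2. "ba" → no match
3. "a" → match
4. "baa" → no match
Total matched: 2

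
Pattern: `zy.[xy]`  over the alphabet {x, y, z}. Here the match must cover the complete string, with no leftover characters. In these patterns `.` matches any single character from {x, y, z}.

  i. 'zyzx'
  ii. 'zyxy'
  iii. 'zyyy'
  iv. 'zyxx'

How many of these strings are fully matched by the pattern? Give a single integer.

4

i. 'zyzx' → match
ii. 'zyxy' → match
iii. 'zyyy' → match
iv. 'zyxx' → match
Total matched: 4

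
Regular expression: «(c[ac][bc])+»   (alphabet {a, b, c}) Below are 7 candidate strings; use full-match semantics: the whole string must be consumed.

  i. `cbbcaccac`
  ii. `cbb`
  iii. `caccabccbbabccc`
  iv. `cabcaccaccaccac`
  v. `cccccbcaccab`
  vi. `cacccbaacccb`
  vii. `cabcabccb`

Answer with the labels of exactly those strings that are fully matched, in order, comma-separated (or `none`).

i. `cbbcaccac` → no match
ii. `cbb` → no match
iii → no match
iv → match
v. `cccccbcaccab` → match
vi. `cacccbaacccb` → no match
vii. `cabcabccb` → match

iv, v, vii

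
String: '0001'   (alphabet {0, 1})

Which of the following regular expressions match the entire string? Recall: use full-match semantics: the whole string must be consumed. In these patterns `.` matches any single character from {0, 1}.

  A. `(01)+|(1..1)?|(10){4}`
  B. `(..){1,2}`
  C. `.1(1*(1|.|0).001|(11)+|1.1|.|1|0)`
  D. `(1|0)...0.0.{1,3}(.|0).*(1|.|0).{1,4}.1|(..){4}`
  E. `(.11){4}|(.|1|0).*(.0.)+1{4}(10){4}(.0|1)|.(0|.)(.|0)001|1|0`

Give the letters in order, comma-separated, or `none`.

B

A → no match
B → match
C → no match
D → no match
E → no match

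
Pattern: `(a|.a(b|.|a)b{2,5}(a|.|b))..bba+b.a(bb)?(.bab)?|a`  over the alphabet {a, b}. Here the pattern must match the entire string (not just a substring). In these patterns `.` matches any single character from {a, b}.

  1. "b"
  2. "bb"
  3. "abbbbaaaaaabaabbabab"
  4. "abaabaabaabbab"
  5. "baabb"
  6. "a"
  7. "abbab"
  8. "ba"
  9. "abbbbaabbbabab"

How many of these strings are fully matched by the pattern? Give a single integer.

1. "b" → no match
2. "bb" → no match
3 → match
4 → no match
5. "baabb" → no match
6. "a" → match
7. "abbab" → no match
8. "ba" → no match
9 → no match
Total matched: 2

2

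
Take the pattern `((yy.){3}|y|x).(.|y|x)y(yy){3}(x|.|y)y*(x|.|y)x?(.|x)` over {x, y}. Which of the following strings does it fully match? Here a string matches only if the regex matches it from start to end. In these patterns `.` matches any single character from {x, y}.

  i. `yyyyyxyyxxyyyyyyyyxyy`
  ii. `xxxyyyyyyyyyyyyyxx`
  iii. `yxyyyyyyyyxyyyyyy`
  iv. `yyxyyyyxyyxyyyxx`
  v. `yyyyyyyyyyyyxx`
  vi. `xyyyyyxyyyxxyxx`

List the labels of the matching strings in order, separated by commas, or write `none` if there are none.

i → match
ii → match
iii → match
iv → no match
v → match
vi → no match

i, ii, iii, v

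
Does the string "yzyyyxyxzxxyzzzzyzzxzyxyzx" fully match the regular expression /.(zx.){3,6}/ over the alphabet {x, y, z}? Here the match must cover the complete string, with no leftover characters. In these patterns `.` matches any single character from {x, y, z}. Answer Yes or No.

No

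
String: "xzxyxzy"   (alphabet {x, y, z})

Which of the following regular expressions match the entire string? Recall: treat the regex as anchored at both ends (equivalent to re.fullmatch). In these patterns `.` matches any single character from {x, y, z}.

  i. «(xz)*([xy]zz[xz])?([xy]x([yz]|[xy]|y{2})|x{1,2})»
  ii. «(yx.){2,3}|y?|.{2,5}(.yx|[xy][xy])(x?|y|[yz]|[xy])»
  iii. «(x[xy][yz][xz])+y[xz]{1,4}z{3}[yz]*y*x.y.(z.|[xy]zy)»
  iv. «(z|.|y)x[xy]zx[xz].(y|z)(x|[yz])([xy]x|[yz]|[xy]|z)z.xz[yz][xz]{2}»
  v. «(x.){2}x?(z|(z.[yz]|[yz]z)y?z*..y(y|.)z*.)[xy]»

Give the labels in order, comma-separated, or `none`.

v

i → no match
ii → no match
iii → no match
iv → no match
v → match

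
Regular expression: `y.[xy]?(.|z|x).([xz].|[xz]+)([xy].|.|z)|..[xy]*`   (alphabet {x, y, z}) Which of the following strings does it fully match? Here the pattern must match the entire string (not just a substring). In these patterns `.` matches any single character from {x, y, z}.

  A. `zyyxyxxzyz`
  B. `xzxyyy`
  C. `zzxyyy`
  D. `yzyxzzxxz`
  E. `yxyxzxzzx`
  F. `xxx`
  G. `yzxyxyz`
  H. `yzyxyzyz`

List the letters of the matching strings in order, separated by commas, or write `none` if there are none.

A → no match
B → match
C → match
D → match
E → match
F → match
G → match
H → match

B, C, D, E, F, G, H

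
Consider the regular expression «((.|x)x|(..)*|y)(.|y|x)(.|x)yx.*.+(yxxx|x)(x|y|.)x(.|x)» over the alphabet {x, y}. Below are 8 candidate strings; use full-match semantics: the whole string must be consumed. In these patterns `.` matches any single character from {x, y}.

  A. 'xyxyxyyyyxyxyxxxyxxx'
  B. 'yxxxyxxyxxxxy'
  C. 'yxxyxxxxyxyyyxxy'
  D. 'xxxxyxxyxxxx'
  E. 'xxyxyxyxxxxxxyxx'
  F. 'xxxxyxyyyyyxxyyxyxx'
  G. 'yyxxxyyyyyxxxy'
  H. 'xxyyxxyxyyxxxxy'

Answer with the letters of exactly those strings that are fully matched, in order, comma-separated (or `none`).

B, D, E, F, H

A → no match
B → match
C → no match
D → match
E → match
F → match
G → no match
H → match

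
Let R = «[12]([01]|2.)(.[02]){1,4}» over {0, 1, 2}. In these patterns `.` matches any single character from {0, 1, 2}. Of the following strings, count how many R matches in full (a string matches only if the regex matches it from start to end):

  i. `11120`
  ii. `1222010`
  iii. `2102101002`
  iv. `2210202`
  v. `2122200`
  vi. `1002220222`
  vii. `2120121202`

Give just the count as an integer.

5

i. `11120` → no match
ii. `1222010` → match
iii. `2102101002` → match
iv. `2210202` → match
v. `2122200` → no match
vi. `1002220222` → match
vii. `2120121202` → match
Total matched: 5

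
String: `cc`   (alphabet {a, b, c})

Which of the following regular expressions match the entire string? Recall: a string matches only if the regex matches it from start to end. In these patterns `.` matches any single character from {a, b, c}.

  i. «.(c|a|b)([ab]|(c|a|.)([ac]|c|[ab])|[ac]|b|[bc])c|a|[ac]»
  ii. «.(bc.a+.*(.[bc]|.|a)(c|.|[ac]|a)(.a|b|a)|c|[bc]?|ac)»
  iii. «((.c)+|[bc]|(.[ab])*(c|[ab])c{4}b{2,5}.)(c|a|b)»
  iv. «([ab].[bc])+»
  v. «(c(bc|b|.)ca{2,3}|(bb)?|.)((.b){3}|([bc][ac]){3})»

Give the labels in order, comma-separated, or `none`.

ii, iii

i → no match
ii → match
iii → match
iv → no match
v → no match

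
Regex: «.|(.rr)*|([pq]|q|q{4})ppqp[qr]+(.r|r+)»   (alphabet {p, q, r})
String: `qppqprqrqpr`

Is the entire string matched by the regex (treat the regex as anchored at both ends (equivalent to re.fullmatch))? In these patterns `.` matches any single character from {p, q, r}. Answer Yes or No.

Yes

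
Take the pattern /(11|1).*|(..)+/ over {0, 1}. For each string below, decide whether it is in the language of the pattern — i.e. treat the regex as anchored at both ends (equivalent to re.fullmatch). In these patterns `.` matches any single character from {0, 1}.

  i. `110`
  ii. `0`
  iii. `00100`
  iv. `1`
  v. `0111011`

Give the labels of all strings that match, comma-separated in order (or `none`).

i, iv

i → match
ii → no match
iii → no match
iv → match
v → no match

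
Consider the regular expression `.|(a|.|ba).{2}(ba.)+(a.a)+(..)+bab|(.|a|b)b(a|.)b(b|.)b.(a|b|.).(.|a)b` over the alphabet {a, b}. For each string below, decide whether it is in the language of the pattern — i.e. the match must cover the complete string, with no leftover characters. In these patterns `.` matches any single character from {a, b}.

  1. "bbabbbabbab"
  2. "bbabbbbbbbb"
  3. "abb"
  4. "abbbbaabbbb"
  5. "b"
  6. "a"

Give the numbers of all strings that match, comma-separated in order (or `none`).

1 → match
2 → match
3 → no match
4 → no match
5 → match
6 → match

1, 2, 5, 6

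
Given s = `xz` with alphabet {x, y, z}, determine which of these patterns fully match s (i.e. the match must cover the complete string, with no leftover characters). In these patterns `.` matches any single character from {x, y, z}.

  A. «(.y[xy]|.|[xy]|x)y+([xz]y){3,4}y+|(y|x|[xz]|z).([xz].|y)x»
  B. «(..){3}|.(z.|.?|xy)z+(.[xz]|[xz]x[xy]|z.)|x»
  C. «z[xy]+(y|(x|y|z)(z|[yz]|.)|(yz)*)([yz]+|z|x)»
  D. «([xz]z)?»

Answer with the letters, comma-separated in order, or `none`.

D

A → no match
B → no match
C → no match — must start with `z`
D → match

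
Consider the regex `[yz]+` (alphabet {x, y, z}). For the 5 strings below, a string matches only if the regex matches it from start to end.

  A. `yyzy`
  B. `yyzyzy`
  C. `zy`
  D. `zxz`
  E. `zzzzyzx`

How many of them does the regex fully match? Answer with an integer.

3

A → match
B → match
C → match
D → no match
E → no match
Total matched: 3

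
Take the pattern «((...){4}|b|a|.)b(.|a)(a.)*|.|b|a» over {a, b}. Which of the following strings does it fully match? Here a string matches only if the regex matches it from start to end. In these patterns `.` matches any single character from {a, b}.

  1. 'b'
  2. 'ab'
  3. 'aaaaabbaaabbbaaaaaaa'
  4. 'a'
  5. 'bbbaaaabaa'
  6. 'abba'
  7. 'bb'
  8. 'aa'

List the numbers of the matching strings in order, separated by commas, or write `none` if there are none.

1 → match
2 → no match
3 → match
4 → match
5 → no match
6 → no match
7 → no match
8 → no match

1, 3, 4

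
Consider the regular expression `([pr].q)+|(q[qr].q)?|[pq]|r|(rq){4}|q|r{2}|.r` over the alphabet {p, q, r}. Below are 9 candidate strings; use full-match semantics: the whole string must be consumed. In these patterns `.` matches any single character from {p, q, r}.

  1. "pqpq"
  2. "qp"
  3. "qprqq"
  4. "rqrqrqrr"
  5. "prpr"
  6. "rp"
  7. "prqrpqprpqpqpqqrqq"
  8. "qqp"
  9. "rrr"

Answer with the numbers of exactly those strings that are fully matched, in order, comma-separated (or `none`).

none

1 → no match
2 → no match
3 → no match
4 → no match
5 → no match
6 → no match
7 → no match
8 → no match
9 → no match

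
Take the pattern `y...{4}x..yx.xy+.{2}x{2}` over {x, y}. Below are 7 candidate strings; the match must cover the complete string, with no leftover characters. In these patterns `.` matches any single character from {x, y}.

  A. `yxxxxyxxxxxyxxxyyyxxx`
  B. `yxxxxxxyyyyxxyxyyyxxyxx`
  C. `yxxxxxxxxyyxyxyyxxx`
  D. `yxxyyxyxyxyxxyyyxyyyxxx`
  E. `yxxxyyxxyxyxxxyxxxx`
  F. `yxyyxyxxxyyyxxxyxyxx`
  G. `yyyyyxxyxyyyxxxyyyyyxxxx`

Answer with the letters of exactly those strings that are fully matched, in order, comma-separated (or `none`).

A → no match
B → no match
C → match
D → no match
E → match
F → no match
G → no match

C, E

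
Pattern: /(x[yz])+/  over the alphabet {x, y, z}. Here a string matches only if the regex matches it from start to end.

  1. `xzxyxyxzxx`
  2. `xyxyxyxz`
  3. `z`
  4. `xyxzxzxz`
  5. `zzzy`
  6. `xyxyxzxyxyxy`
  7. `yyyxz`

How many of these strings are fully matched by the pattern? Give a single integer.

3

1. `xzxyxyxzxx` → no match
2. `xyxyxyxz` → match
3. `z` → no match — must start with `x`
4. `xyxzxzxz` → match
5. `zzzy` → no match — must start with `x`
6. `xyxyxzxyxyxy` → match
7. `yyyxz` → no match — must start with `x`
Total matched: 3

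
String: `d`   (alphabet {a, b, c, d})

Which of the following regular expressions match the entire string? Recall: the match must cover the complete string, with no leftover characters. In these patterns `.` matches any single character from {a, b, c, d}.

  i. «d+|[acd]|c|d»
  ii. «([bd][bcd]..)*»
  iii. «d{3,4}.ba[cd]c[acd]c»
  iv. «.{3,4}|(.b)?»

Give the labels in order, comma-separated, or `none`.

i

i → match
ii → no match
iii → no match — must end with `c`
iv → no match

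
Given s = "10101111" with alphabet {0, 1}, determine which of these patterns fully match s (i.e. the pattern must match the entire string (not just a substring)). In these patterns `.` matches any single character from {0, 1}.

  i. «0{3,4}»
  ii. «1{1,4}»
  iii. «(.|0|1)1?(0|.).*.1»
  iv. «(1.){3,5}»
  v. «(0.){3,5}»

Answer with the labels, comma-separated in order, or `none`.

i → no match — must start with "0"
ii → no match
iii → match
iv → match
v → no match — must start with "0"

iii, iv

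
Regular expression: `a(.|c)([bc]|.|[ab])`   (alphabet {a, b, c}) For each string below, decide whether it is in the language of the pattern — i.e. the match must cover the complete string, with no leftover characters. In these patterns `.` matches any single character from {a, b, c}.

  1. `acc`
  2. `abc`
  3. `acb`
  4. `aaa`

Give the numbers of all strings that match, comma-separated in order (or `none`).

1 → match
2 → match
3 → match
4 → match

1, 2, 3, 4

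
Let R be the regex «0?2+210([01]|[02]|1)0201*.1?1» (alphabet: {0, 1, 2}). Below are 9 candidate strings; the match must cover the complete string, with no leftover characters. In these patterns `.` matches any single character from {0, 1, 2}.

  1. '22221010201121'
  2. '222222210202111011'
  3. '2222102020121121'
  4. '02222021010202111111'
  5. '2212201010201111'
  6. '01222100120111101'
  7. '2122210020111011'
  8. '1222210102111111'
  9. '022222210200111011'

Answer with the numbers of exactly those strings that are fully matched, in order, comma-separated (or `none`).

1

1 → match
2 → no match
3 → no match
4 → no match
5 → no match
6 → no match
7 → no match
8 → no match
9 → no match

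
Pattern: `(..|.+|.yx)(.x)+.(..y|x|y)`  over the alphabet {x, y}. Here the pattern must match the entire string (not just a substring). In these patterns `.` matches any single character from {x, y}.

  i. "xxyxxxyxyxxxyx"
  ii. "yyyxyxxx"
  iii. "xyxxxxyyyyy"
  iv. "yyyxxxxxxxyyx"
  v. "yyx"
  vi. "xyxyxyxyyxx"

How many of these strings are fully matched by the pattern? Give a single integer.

2

i → match
ii → match
iii → no match
iv → no match
v → no match
vi → no match
Total matched: 2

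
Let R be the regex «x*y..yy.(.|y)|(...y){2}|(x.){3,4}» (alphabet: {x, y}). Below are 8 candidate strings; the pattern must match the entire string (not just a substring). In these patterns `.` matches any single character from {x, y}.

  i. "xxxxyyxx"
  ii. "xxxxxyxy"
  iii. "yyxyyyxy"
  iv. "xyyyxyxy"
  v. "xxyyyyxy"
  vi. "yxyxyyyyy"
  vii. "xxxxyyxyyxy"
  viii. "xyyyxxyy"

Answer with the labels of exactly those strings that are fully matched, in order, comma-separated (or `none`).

i → no match
ii → match
iii → match
iv → match
v → match
vi → no match
vii → match
viii → match

ii, iii, iv, v, vii, viii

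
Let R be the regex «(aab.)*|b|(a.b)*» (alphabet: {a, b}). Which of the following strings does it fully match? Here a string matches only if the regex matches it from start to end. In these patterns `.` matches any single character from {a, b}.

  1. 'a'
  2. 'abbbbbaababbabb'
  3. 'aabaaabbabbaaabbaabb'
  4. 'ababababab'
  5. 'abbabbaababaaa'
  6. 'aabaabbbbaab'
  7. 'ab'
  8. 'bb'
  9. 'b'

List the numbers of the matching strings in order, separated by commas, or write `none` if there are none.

1 → no match
2 → no match
3 → no match
4 → no match
5 → no match
6 → no match
7 → no match
8 → no match
9 → match

9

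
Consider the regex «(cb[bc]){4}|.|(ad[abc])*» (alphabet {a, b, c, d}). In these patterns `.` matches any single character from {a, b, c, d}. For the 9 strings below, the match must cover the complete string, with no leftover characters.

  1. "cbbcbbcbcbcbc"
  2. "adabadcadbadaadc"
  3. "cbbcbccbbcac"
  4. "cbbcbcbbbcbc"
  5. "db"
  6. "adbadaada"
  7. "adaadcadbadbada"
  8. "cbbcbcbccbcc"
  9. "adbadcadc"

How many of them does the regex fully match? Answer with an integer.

1 → no match
2 → no match
3. "cbbcbccbbcac" → no match
4. "cbbcbcbbbcbc" → no match
5. "db" → no match
6. "adbadaada" → match
7 → match
8. "cbbcbcbccbcc" → no match
9. "adbadcadc" → match
Total matched: 3

3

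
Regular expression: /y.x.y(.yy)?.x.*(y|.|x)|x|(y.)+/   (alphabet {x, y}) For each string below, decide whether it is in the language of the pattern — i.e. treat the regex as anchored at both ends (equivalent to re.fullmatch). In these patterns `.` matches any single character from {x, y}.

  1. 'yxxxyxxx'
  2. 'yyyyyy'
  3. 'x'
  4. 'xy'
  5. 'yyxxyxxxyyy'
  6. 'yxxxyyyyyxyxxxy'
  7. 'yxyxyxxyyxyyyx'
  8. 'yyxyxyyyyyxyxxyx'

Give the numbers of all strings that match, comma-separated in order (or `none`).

1 → match
2 → match
3 → match
4 → no match
5 → match
6 → match
7 → no match
8 → no match

1, 2, 3, 5, 6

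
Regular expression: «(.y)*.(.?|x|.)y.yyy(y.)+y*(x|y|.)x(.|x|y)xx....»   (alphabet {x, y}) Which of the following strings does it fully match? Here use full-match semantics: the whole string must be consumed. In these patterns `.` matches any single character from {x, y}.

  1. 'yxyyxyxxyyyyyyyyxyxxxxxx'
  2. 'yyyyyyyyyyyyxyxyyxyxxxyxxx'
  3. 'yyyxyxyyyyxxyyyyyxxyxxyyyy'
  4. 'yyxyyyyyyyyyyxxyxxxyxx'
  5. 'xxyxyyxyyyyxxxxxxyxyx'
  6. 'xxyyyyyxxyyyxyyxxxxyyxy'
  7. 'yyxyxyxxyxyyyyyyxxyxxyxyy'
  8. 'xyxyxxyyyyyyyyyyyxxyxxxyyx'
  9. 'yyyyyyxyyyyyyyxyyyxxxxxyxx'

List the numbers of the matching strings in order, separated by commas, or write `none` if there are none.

4, 7, 8, 9

1 → no match
2 → no match
3 → no match
4 → match
5 → no match
6 → no match
7 → match
8 → match
9 → match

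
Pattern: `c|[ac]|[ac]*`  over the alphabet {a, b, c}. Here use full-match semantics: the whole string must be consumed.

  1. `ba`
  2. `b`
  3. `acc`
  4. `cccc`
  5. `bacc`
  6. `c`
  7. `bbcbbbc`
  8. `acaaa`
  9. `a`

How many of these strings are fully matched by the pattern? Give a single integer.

5

1 → no match
2 → no match
3 → match
4 → match
5 → no match
6 → match
7 → no match
8 → match
9 → match
Total matched: 5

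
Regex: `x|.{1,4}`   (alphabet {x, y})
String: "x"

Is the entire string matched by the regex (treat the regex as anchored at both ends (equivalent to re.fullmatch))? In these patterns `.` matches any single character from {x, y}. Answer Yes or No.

Yes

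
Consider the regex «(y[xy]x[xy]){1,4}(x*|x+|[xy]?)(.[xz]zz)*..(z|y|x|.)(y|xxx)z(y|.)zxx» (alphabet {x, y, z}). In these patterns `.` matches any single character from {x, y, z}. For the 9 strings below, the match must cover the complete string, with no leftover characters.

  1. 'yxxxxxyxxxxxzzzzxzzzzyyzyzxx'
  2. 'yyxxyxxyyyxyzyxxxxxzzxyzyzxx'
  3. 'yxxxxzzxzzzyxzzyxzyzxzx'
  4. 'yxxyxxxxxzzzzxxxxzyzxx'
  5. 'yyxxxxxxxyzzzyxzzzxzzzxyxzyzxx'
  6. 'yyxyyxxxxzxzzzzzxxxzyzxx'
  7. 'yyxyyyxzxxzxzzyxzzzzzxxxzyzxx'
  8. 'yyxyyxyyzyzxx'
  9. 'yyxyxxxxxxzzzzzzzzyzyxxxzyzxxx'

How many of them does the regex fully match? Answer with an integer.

1 → no match
2 → no match
3 → no match — must end with 'zxx'
4 → match
5 → no match
6 → match
7 → no match
8 → match
9 → no match — must end with 'zxx'
Total matched: 3

3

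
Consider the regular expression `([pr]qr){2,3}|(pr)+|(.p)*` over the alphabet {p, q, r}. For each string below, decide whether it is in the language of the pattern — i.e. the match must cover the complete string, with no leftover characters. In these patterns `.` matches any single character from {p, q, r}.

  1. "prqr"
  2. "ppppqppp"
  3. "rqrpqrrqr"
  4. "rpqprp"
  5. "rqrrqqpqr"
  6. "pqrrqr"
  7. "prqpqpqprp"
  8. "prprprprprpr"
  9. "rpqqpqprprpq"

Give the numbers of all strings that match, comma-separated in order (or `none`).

1 → no match
2 → match
3 → match
4 → match
5 → no match
6 → match
7 → no match
8 → match
9 → no match

2, 3, 4, 6, 8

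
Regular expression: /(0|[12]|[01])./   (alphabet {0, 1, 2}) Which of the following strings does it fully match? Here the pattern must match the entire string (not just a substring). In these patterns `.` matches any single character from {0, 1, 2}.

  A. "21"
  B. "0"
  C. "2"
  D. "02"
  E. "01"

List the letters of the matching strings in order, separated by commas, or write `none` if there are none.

A, D, E

A → match
B → no match
C → no match
D → match
E → match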